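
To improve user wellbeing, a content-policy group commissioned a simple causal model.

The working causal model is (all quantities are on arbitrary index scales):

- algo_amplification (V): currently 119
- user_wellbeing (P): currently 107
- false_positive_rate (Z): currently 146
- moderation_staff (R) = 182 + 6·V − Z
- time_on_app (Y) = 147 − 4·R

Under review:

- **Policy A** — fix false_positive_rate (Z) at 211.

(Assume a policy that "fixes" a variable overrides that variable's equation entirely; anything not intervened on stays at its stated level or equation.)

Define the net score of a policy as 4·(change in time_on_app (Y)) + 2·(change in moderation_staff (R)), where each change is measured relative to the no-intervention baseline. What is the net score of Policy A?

Baseline:
  V = 119
  Z = 146
  R = 182 + 6·119 − 146 = 750
  Y = 147 − 4·750 = -2853
Policy A (Z := 211):
  V = 119
  Z = 211
  R = 182 + 6·119 − 211 = 685
  Y = 147 − 4·685 = -2593
ΔY = -2593 − (-2853) = 260; ΔR = 685 − 750 = -65
Score = 4·260 + 2·(-65) = 910

910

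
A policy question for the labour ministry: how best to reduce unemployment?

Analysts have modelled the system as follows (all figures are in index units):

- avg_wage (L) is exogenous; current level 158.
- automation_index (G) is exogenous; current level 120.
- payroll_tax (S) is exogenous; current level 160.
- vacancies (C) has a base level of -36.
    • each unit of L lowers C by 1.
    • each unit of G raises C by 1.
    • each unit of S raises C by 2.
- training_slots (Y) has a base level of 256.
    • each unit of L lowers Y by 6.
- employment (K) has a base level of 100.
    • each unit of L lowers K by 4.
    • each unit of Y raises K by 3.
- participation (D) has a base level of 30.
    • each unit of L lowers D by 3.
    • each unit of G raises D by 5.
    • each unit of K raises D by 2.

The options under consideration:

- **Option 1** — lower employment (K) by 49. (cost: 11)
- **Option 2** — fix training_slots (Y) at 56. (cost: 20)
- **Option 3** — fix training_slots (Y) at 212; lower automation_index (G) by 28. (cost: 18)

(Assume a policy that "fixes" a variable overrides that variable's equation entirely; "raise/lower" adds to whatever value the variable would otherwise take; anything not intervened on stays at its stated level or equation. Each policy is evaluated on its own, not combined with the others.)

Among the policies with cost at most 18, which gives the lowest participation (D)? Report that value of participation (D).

-5158

Option 1 (K − 49):
  L = 158
  G = 120
  Y = 256 − 6·158 = -692
  K = 100 − 4·158 + 3·(-692) (−49 from intervention) = -2657
  D = 30 − 3·158 + 5·120 + 2·(-2657) = -5158
Option 3 (Y := 212, G − 28):
  L = 158
  G = 120 − 28 = 92
  Y = 212
  K = 100 − 4·158 + 3·212 = 104
  D = 30 − 3·158 + 5·92 + 2·104 = 224
Comparing — Option 1: D=-5158, Option 3: D=224. Lowest is -5158 (Option 1).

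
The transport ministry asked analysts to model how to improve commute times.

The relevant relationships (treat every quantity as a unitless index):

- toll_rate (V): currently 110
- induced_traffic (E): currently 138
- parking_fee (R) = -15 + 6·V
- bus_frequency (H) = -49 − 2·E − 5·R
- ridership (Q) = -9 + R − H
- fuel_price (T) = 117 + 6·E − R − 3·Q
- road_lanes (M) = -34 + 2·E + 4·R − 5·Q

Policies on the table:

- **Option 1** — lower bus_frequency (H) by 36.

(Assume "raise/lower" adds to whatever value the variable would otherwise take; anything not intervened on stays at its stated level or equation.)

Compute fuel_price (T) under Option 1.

Option 1 (H − 36):
  V = 110
  E = 138
  R = -15 + 6·110 = 645
  H = -49 − 2·138 − 5·645 (−36 from intervention) = -3586
  Q = -9 + 645 − (-3586) = 4222
  T = 117 + 6·138 − 645 − 3·4222 = -12366

-12366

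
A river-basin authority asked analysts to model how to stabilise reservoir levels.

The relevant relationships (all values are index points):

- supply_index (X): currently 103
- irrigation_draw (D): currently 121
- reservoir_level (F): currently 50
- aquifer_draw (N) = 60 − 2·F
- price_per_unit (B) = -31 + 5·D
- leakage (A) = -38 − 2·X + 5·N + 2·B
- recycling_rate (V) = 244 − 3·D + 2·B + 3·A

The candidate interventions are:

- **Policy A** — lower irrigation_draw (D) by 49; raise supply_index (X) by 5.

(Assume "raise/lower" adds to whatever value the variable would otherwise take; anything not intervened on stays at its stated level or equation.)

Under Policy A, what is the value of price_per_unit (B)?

329

Policy A (D − 49, X + 5):
  D = 121 − 49 = 72
  B = -31 + 5·72 = 329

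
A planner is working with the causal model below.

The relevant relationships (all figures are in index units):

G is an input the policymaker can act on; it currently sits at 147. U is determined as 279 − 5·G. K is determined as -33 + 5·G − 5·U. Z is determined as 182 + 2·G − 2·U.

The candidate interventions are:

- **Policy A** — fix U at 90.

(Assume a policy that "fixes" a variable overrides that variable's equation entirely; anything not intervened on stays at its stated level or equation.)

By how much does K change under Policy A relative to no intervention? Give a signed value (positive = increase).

Baseline:
  G = 147
  U = 279 − 5·147 = -456
  K = -33 + 5·147 − 5·(-456) = 2982
Policy A (U := 90):
  G = 147
  U = 90
  K = -33 + 5·147 − 5·90 = 252
Change in K: 252 − 2982 = -2730

-2730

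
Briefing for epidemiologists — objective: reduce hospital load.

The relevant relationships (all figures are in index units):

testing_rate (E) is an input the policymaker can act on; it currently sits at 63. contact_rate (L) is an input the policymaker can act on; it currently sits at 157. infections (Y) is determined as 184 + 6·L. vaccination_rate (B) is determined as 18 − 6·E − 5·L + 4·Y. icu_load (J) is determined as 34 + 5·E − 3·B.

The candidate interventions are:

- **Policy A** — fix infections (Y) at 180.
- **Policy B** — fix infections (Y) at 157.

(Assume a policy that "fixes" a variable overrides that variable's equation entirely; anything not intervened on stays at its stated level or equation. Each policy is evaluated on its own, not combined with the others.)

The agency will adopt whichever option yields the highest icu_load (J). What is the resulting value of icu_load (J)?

Policy A (Y := 180):
  E = 63
  L = 157
  Y = 180
  B = 18 − 6·63 − 5·157 + 4·180 = -425
  J = 34 + 5·63 − 3·(-425) = 1624
Policy B (Y := 157):
  E = 63
  L = 157
  Y = 157
  B = 18 − 6·63 − 5·157 + 4·157 = -517
  J = 34 + 5·63 − 3·(-517) = 1900
Comparing — Policy A: J=1624, Policy B: J=1900. Highest is 1900 (Policy B).

1900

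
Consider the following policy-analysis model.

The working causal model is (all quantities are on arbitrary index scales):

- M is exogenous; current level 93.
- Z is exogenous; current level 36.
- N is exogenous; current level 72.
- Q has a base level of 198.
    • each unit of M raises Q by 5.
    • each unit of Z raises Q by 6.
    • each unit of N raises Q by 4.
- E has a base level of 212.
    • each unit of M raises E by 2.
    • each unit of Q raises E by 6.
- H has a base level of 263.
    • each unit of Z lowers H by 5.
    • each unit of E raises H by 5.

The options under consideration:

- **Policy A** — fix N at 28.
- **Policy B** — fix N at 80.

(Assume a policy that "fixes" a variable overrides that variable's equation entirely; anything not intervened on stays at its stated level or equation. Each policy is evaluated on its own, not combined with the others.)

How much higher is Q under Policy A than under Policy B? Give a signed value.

-208

Policy A (N := 28):
  M = 93
  Z = 36
  N = 28
  Q = 198 + 5·93 + 6·36 + 4·28 = 991
Policy B (N := 80):
  M = 93
  Z = 36
  N = 80
  Q = 198 + 5·93 + 6·36 + 4·80 = 1199
Q: 991 − 1199 = -208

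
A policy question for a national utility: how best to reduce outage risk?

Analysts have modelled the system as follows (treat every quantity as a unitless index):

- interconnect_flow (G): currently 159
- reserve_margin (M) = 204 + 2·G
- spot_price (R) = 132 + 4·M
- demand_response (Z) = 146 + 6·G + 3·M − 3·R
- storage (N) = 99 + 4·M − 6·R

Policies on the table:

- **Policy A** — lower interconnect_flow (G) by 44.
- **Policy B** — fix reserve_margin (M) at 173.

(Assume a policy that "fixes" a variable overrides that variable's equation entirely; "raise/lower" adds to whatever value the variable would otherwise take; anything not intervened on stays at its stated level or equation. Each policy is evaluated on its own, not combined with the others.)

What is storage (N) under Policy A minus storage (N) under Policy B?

-5220

Policy A (G − 44):
  G = 159 − 44 = 115
  M = 204 + 2·115 = 434
  R = 132 + 4·434 = 1868
  N = 99 + 4·434 − 6·1868 = -9373
Policy B (M := 173):
  G = 159
  M = 173
  R = 132 + 4·173 = 824
  N = 99 + 4·173 − 6·824 = -4153
N: -9373 − (-4153) = -5220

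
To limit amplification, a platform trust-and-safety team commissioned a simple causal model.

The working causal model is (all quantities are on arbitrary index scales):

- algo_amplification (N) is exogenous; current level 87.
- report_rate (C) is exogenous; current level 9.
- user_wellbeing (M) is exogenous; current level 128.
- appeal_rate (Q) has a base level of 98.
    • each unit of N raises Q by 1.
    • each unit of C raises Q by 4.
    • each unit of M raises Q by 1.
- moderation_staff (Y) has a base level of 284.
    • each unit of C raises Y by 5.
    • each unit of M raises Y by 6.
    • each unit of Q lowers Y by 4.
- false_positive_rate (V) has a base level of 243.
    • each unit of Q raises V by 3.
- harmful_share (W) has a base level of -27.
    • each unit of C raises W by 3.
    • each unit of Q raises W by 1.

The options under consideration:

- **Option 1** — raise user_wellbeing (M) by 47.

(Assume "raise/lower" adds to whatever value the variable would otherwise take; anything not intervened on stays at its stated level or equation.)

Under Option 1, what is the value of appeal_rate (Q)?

Option 1 (M + 47):
  N = 87
  C = 9
  M = 128 + 47 = 175
  Q = 98 + 87 + 4·9 + 175 = 396

396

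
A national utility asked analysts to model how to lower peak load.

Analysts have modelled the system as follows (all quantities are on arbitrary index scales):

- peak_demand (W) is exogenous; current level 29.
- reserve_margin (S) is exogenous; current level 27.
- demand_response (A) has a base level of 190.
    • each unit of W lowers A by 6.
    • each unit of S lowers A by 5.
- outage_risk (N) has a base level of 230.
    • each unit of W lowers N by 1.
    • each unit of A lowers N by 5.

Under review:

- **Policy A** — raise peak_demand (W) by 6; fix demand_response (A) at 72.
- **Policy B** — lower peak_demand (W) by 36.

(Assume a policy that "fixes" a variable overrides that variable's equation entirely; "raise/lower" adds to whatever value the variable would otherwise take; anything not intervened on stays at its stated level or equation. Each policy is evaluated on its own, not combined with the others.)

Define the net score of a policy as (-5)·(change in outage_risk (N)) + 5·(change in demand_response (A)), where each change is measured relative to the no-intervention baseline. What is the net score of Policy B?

6300

Baseline:
  W = 29
  S = 27
  A = 190 − 6·29 − 5·27 = -119
  N = 230 − 29 − 5·(-119) = 796
Policy B (W − 36):
  W = 29 − 36 = -7
  S = 27
  A = 190 − 6·(-7) − 5·27 = 97
  N = 230 − (-7) − 5·97 = -248
ΔN = -248 − 796 = -1044; ΔA = 97 − (-119) = 216
Score = (-5)·(-1044) + 5·216 = 6300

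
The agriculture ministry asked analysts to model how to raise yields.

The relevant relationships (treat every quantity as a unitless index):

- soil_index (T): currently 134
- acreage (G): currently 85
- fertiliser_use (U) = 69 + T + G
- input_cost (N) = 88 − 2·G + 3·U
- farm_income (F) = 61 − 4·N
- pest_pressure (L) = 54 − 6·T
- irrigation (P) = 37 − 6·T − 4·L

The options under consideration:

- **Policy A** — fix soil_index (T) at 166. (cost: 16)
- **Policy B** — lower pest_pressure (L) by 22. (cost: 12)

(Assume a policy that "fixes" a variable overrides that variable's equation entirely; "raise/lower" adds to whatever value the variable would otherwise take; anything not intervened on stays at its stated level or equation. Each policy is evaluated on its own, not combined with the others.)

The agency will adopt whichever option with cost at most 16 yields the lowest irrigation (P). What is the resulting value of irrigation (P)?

2321

Policy A (T := 166):
  T = 166
  L = 54 − 6·166 = -942
  P = 37 − 6·166 − 4·(-942) = 2809
Policy B (L − 22):
  T = 134
  L = 54 − 6·134 (−22 from intervention) = -772
  P = 37 − 6·134 − 4·(-772) = 2321
Comparing — Policy A: P=2809, Policy B: P=2321. Lowest is 2321 (Policy B).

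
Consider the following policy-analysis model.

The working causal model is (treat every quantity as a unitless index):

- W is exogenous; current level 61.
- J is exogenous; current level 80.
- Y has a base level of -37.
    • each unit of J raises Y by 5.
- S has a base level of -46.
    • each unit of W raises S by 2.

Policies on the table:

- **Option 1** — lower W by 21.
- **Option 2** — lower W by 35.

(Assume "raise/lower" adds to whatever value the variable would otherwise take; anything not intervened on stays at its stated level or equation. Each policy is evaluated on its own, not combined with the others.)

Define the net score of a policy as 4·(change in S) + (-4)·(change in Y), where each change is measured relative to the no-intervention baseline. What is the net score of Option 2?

-280

Baseline:
  W = 61
  J = 80
  Y = -37 + 5·80 = 363
  S = -46 + 2·61 = 76
Option 2 (W − 35):
  W = 61 − 35 = 26
  J = 80
  Y = -37 + 5·80 = 363
  S = -46 + 2·26 = 6
ΔS = 6 − 76 = -70; ΔY = 363 − 363 = 0
Score = 4·(-70) + (-4)·0 = -280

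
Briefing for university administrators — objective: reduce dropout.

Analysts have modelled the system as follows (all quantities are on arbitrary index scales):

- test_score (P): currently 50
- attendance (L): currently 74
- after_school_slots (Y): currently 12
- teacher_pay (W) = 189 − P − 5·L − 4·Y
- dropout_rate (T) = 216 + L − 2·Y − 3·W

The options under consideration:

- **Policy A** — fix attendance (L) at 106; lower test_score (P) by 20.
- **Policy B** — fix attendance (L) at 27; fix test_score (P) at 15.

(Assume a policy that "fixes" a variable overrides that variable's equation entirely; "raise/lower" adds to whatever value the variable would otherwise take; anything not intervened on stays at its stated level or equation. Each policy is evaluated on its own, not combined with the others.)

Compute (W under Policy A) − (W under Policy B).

Policy A (L := 106, P − 20):
  P = 50 − 20 = 30
  L = 106
  Y = 12
  W = 189 − 30 − 5·106 − 4·12 = -419
Policy B (L := 27, P := 15):
  P = 15
  L = 27
  Y = 12
  W = 189 − 15 − 5·27 − 4·12 = -9
W: -419 − (-9) = -410

-410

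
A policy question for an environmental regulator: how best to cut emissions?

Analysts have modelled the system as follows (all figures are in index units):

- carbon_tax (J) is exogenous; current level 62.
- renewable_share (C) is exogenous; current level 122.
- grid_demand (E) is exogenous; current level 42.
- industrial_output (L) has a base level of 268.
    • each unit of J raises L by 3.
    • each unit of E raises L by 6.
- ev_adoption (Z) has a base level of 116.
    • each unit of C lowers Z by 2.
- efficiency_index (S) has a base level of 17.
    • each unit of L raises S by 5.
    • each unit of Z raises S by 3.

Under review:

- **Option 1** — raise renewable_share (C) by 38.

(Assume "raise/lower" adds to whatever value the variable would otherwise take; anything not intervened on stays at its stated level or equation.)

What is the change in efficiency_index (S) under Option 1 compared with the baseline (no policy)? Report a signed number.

-228

Baseline:
  J = 62
  C = 122
  E = 42
  L = 268 + 3·62 + 6·42 = 706
  Z = 116 − 2·122 = -128
  S = 17 + 5·706 + 3·(-128) = 3163
Option 1 (C + 38):
  J = 62
  C = 122 + 38 = 160
  E = 42
  L = 268 + 3·62 + 6·42 = 706
  Z = 116 − 2·160 = -204
  S = 17 + 5·706 + 3·(-204) = 2935
Change in S: 2935 − 3163 = -228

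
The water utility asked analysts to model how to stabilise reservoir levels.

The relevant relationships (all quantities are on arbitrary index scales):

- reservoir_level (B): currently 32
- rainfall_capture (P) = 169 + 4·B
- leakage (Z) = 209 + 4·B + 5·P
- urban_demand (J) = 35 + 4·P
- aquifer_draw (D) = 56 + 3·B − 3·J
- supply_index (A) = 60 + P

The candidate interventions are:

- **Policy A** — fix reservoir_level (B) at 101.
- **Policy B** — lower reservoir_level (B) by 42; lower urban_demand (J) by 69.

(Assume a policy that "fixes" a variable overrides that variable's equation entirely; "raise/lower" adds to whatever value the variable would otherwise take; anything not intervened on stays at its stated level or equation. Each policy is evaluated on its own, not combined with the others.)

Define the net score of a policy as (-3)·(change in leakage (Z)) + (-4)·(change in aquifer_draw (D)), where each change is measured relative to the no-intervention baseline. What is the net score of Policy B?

Baseline:
  B = 32
  P = 169 + 4·32 = 297
  Z = 209 + 4·32 + 5·297 = 1822
  J = 35 + 4·297 = 1223
  D = 56 + 3·32 − 3·1223 = -3517
Policy B (B − 42, J − 69):
  B = 32 − 42 = -10
  P = 169 + 4·(-10) = 129
  Z = 209 + 4·(-10) + 5·129 = 814
  J = 35 + 4·129 (−69 from intervention) = 482
  D = 56 + 3·(-10) − 3·482 = -1420
ΔZ = 814 − 1822 = -1008; ΔD = -1420 − (-3517) = 2097
Score = (-3)·(-1008) + (-4)·2097 = -5364

-5364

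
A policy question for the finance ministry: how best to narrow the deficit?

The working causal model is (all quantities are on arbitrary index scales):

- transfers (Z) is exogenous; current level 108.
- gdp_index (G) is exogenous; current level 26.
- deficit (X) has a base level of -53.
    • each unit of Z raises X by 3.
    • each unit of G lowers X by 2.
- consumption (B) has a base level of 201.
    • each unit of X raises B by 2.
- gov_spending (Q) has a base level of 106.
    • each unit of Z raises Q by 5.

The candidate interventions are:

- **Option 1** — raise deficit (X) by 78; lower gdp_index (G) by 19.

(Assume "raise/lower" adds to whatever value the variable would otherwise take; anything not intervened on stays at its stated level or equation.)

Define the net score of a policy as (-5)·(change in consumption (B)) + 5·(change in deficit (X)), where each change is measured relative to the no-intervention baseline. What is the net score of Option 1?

Baseline:
  Z = 108
  G = 26
  X = -53 + 3·108 − 2·26 = 219
  B = 201 + 2·219 = 639
Option 1 (X + 78, G − 19):
  Z = 108
  G = 26 − 19 = 7
  X = -53 + 3·108 − 2·7 (+78 from intervention) = 335
  B = 201 + 2·335 = 871
ΔB = 871 − 639 = 232; ΔX = 335 − 219 = 116
Score = (-5)·232 + 5·116 = -580

-580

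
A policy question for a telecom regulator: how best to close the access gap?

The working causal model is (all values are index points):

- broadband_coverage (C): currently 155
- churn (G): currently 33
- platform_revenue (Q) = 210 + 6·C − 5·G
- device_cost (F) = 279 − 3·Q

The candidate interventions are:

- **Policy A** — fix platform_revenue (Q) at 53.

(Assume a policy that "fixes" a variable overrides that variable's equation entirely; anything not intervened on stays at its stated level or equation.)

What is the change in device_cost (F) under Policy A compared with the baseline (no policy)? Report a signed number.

2766

Baseline:
  C = 155
  G = 33
  Q = 210 + 6·155 − 5·33 = 975
  F = 279 − 3·975 = -2646
Policy A (Q := 53):
  C = 155
  G = 33
  Q = 53
  F = 279 − 3·53 = 120
Change in F: 120 − (-2646) = 2766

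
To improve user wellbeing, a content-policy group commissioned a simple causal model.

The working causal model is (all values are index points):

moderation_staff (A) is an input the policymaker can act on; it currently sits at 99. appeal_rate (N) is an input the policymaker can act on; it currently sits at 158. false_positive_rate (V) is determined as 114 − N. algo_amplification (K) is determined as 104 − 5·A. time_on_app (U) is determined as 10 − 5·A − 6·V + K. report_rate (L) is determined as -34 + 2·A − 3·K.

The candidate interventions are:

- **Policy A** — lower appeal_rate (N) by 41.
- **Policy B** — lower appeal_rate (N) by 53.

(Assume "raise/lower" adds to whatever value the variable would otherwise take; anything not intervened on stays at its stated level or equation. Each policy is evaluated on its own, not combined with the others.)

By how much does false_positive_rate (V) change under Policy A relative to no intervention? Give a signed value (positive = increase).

41

Baseline:
  N = 158
  V = 114 − 158 = -44
Policy A (N − 41):
  N = 158 − 41 = 117
  V = 114 − 117 = -3
Change in V: -3 − (-44) = 41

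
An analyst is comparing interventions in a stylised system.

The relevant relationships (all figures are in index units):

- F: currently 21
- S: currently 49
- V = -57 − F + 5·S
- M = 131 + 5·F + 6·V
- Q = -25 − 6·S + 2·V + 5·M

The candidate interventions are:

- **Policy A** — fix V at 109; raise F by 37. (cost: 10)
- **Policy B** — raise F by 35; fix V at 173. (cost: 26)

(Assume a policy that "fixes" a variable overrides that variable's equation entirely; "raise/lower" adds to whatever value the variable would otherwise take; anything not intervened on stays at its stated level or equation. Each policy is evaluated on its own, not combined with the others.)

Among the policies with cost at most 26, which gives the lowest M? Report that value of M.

1075

Policy A (V := 109, F + 37):
  F = 21 + 37 = 58
  S = 49
  V = 109
  M = 131 + 5·58 + 6·109 = 1075
Policy B (F + 35, V := 173):
  F = 21 + 35 = 56
  S = 49
  V = 173
  M = 131 + 5·56 + 6·173 = 1449
Comparing — Policy A: M=1075, Policy B: M=1449. Lowest is 1075 (Policy A).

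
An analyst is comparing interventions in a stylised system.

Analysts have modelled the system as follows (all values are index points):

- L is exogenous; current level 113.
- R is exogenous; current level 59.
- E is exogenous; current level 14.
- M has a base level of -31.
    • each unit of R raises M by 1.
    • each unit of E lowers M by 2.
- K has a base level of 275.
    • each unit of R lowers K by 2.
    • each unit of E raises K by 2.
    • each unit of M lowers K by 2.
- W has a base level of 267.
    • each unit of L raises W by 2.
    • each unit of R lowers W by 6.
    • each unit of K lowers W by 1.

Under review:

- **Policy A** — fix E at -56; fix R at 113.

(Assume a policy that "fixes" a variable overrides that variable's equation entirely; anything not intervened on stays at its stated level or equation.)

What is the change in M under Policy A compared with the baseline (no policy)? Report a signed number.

Baseline:
  R = 59
  E = 14
  M = -31 + 59 − 2·14 = 0
Policy A (E := -56, R := 113):
  R = 113
  E = -56
  M = -31 + 113 − 2·(-56) = 194
Change in M: 194 − 0 = 194

194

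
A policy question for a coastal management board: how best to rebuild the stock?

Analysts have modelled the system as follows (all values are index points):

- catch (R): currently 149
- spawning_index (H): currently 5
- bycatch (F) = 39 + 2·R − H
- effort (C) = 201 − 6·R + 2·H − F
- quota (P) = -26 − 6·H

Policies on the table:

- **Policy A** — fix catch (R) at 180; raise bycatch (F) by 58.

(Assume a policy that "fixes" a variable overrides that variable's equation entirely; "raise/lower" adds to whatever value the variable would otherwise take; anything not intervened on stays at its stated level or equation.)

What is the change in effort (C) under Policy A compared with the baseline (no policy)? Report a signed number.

Baseline:
  R = 149
  H = 5
  F = 39 + 2·149 − 5 = 332
  C = 201 − 6·149 + 2·5 − 332 = -1015
Policy A (R := 180, F + 58):
  R = 180
  H = 5
  F = 39 + 2·180 − 5 (+58 from intervention) = 452
  C = 201 − 6·180 + 2·5 − 452 = -1321
Change in C: -1321 − (-1015) = -306

-306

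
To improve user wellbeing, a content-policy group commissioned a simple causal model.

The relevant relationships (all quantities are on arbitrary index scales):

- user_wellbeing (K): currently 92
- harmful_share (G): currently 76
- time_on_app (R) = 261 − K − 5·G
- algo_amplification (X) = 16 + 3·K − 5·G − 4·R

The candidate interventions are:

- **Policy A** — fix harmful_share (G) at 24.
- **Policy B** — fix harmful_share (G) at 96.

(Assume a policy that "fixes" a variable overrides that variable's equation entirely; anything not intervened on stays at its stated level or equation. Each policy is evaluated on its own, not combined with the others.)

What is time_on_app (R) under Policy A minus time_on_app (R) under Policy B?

Policy A (G := 24):
  K = 92
  G = 24
  R = 261 − 92 − 5·24 = 49
Policy B (G := 96):
  K = 92
  G = 96
  R = 261 − 92 − 5·96 = -311
R: 49 − (-311) = 360

360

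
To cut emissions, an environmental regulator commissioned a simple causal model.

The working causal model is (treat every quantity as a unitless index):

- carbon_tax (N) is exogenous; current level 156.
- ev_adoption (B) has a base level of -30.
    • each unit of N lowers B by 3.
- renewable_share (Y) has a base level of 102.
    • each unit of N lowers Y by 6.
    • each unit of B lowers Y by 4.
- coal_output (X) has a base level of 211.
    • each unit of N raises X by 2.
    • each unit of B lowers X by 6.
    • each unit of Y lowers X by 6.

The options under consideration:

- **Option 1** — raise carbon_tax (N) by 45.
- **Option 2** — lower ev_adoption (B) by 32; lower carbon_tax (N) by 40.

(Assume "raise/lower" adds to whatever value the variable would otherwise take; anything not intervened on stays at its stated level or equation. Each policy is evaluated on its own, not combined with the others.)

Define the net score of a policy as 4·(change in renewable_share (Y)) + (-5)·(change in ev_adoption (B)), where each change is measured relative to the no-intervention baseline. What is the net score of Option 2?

Baseline:
  N = 156
  B = -30 − 3·156 = -498
  Y = 102 − 6·156 − 4·(-498) = 1158
Option 2 (B − 32, N − 40):
  N = 156 − 40 = 116
  B = -30 − 3·116 (−32 from intervention) = -410
  Y = 102 − 6·116 − 4·(-410) = 1046
ΔY = 1046 − 1158 = -112; ΔB = -410 − (-498) = 88
Score = 4·(-112) + (-5)·88 = -888

-888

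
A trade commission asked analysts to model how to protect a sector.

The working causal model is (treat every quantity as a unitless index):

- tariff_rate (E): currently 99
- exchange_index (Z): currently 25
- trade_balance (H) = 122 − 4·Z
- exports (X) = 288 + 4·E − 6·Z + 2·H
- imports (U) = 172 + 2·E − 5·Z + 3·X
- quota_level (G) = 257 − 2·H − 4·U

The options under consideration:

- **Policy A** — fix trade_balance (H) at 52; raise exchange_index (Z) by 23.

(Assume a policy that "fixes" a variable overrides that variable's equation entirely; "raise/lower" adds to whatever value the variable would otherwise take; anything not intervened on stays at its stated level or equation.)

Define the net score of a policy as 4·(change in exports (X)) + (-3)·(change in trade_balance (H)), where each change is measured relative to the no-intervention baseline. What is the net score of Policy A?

Baseline:
  E = 99
  Z = 25
  H = 122 − 4·25 = 22
  X = 288 + 4·99 − 6·25 + 2·22 = 578
Policy A (H := 52, Z + 23):
  E = 99
  Z = 25 + 23 = 48
  H = 52
  X = 288 + 4·99 − 6·48 + 2·52 = 500
ΔX = 500 − 578 = -78; ΔH = 52 − 22 = 30
Score = 4·(-78) + (-3)·30 = -402

-402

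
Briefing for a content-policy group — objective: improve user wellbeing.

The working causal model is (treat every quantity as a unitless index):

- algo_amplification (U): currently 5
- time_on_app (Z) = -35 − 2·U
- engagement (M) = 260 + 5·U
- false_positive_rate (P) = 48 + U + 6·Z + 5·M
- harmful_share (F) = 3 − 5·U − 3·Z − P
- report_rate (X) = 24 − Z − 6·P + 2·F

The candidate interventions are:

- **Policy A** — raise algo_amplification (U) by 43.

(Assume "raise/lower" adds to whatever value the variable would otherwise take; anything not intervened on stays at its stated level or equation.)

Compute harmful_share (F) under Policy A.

-1654

Policy A (U + 43):
  U = 5 + 43 = 48
  Z = -35 − 2·48 = -131
  M = 260 + 5·48 = 500
  P = 48 + 48 + 6·(-131) + 5·500 = 1810
  F = 3 − 5·48 − 3·(-131) − 1810 = -1654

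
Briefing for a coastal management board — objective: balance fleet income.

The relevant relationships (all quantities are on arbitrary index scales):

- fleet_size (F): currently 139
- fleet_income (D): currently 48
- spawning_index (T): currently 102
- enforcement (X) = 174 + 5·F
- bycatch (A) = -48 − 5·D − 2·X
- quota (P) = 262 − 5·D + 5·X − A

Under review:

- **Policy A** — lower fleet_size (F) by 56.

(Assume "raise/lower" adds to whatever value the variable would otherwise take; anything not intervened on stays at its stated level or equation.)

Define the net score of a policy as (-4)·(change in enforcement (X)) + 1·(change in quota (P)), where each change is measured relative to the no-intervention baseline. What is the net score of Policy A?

-840

Baseline:
  F = 139
  D = 48
  X = 174 + 5·139 = 869
  A = -48 − 5·48 − 2·869 = -2026
  P = 262 − 5·48 + 5·869 − (-2026) = 6393
Policy A (F − 56):
  F = 139 − 56 = 83
  D = 48
  X = 174 + 5·83 = 589
  A = -48 − 5·48 − 2·589 = -1466
  P = 262 − 5·48 + 5·589 − (-1466) = 4433
ΔX = 589 − 869 = -280; ΔP = 4433 − 6393 = -1960
Score = (-4)·(-280) + 1·(-1960) = -840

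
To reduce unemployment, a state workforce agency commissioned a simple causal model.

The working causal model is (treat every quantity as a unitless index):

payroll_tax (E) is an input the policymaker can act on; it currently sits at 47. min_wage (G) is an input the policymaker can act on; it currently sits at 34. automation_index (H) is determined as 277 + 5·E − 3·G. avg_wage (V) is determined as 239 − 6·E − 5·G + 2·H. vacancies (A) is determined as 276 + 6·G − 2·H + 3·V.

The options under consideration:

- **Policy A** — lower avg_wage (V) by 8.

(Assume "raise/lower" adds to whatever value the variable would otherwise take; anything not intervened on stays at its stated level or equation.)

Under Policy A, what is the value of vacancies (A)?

Policy A (V − 8):
  E = 47
  G = 34
  H = 277 + 5·47 − 3·34 = 410
  V = 239 − 6·47 − 5·34 + 2·410 (−8 from intervention) = 599
  A = 276 + 6·34 − 2·410 + 3·599 = 1457

1457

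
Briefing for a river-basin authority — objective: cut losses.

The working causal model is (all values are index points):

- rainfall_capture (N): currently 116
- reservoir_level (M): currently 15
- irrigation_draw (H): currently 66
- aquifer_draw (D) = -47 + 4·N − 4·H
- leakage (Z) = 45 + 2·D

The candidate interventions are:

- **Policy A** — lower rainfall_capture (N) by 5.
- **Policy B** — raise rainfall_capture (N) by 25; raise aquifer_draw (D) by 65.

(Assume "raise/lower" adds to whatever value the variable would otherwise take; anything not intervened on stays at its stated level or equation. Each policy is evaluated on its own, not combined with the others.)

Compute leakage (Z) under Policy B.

Policy B (N + 25, D + 65):
  N = 116 + 25 = 141
  H = 66
  D = -47 + 4·141 − 4·66 (+65 from intervention) = 318
  Z = 45 + 2·318 = 681

681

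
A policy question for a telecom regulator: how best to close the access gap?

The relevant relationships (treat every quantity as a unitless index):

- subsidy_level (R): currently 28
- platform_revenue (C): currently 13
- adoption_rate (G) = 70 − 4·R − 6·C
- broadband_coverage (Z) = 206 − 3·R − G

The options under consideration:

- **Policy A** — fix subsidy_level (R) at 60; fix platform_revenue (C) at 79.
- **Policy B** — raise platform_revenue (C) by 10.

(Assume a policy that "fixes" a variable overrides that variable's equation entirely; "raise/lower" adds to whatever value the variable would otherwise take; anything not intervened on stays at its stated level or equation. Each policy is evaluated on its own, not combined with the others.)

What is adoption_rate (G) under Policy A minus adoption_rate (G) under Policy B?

Policy A (R := 60, C := 79):
  R = 60
  C = 79
  G = 70 − 4·60 − 6·79 = -644
Policy B (C + 10):
  R = 28
  C = 13 + 10 = 23
  G = 70 − 4·28 − 6·23 = -180
G: -644 − (-180) = -464

-464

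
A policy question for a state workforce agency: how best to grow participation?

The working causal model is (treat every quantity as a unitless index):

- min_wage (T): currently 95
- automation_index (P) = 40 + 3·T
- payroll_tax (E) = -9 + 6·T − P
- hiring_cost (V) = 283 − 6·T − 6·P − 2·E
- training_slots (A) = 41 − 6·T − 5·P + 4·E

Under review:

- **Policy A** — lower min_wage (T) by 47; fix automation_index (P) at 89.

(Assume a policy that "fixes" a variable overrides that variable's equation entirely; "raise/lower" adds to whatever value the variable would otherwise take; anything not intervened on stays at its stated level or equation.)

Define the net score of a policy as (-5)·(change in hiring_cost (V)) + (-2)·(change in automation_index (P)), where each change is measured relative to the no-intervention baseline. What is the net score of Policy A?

-8478

Baseline:
  T = 95
  P = 40 + 3·95 = 325
  E = -9 + 6·95 − 325 = 236
  V = 283 − 6·95 − 6·325 − 2·236 = -2709
Policy A (T − 47, P := 89):
  T = 95 − 47 = 48
  P = 89
  E = -9 + 6·48 − 89 = 190
  V = 283 − 6·48 − 6·89 − 2·190 = -919
ΔV = -919 − (-2709) = 1790; ΔP = 89 − 325 = -236
Score = (-5)·1790 + (-2)·(-236) = -8478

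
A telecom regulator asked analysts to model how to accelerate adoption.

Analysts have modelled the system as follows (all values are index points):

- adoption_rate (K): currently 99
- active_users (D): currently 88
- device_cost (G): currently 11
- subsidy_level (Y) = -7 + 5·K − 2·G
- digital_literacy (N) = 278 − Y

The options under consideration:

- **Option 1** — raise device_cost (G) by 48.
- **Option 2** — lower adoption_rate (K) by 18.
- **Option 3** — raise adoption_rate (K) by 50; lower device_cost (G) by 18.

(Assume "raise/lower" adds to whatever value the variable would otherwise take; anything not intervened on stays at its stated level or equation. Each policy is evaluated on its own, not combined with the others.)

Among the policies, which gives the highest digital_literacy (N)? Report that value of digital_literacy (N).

Option 1 (G + 48):
  K = 99
  G = 11 + 48 = 59
  Y = -7 + 5·99 − 2·59 = 370
  N = 278 − 370 = -92
Option 2 (K − 18):
  K = 99 − 18 = 81
  G = 11
  Y = -7 + 5·81 − 2·11 = 376
  N = 278 − 376 = -98
Option 3 (K + 50, G − 18):
  K = 99 + 50 = 149
  G = 11 − 18 = -7
  Y = -7 + 5·149 − 2·(-7) = 752
  N = 278 − 752 = -474
Comparing — Option 1: N=-92, Option 2: N=-98, Option 3: N=-474. Highest is -92 (Option 1).

-92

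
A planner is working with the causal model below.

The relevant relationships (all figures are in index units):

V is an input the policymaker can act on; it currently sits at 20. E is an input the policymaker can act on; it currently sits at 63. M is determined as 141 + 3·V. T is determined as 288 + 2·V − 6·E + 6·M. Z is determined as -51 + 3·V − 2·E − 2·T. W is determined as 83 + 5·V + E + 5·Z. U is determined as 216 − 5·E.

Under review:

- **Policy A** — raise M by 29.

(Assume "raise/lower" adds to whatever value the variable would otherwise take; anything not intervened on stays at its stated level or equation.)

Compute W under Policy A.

Policy A (M + 29):
  V = 20
  E = 63
  M = 141 + 3·20 (+29 from intervention) = 230
  T = 288 + 2·20 − 6·63 + 6·230 = 1330
  Z = -51 + 3·20 − 2·63 − 2·1330 = -2777
  W = 83 + 5·20 + 63 + 5·(-2777) = -13639

-13639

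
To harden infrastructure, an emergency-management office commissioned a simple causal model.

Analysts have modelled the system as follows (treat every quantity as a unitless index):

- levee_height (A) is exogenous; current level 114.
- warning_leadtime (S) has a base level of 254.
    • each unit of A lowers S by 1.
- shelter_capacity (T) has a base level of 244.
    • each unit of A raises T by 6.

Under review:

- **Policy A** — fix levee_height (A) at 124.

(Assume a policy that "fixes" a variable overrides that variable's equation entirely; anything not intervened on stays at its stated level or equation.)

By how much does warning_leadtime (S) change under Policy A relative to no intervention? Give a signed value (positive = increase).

Baseline:
  A = 114
  S = 254 − 114 = 140
Policy A (A := 124):
  A = 124
  S = 254 − 124 = 130
Change in S: 130 − 140 = -10

-10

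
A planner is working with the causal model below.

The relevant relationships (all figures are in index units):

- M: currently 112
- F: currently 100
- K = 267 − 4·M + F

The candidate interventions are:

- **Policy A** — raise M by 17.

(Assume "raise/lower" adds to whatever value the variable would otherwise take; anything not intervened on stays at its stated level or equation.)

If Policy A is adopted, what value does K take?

Policy A (M + 17):
  M = 112 + 17 = 129
  F = 100
  K = 267 − 4·129 + 100 = -149

-149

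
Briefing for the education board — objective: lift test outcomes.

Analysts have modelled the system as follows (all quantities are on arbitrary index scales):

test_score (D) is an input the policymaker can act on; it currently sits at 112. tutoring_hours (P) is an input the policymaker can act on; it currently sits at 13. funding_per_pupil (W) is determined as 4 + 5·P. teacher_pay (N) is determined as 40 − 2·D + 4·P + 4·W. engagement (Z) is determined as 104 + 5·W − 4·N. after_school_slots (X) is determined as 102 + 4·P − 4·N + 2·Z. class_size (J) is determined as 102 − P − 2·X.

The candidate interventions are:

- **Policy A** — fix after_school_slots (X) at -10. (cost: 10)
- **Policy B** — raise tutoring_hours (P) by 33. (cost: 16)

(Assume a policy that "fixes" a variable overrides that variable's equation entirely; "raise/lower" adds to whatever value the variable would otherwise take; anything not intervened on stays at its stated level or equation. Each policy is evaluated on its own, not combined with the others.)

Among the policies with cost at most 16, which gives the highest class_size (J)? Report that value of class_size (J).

16852

Policy A (X := -10):
  D = 112
  P = 13
  W = 4 + 5·13 = 69
  N = 40 − 2·112 + 4·13 + 4·69 = 144
  Z = 104 + 5·69 − 4·144 = -127
  X = -10
  J = 102 − 13 − 2·(-10) = 109
Policy B (P + 33):
  D = 112
  P = 13 + 33 = 46
  W = 4 + 5·46 = 234
  N = 40 − 2·112 + 4·46 + 4·234 = 936
  Z = 104 + 5·234 − 4·936 = -2470
  X = 102 + 4·46 − 4·936 + 2·(-2470) = -8398
  J = 102 − 46 − 2·(-8398) = 16852
Comparing — Policy A: J=109, Policy B: J=16852. Highest is 16852 (Policy B).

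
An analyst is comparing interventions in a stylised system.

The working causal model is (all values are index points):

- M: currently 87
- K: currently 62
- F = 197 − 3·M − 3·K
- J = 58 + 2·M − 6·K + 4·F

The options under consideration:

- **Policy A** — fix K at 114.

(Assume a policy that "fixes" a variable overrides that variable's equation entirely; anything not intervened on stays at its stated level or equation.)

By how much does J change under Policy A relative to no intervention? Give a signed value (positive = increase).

Baseline:
  M = 87
  K = 62
  F = 197 − 3·87 − 3·62 = -250
  J = 58 + 2·87 − 6·62 + 4·(-250) = -1140
Policy A (K := 114):
  M = 87
  K = 114
  F = 197 − 3·87 − 3·114 = -406
  J = 58 + 2·87 − 6·114 + 4·(-406) = -2076
Change in J: -2076 − (-1140) = -936

-936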